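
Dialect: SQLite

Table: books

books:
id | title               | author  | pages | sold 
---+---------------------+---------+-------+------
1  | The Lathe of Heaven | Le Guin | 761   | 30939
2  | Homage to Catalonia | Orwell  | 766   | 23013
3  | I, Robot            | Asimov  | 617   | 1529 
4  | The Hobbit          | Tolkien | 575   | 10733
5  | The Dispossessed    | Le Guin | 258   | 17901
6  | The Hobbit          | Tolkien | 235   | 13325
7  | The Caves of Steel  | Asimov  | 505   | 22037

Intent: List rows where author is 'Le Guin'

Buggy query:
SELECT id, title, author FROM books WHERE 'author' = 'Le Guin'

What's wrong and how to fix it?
Bug: Single quotes denote string literals in SQL; the column name is being compared as a constant string

Fix: Reference the column as author without single quotes

Corrected query:
SELECT id, title, author FROM books WHERE author = 'Le Guin'

Result:
id | title               | author 
---+---------------------+--------
1  | The Lathe of Heaven | Le Guin
5  | The Dispossessed    | Le Guin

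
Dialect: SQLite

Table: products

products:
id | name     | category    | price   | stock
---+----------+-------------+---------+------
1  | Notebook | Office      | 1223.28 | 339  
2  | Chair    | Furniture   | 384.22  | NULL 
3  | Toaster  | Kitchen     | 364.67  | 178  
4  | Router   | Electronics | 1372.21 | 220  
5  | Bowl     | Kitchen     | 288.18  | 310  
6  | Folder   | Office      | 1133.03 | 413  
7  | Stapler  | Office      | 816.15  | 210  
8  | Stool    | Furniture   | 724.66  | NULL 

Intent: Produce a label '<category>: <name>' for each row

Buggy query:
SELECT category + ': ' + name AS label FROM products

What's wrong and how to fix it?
Bug: SQLite uses || for string concatenation; + coerces text to numbers (yielding 0)

Fix: Replace + with || to concatenate text

Corrected query:
SELECT category || ': ' || name AS label FROM products

Result:
label              
-------------------
Office: Notebook   
Furniture: Chair   
Kitchen: Toaster   
Electronics: Router
Kitchen: Bowl      
Office: Folder     
Office: Stapler    
Furniture: Stool   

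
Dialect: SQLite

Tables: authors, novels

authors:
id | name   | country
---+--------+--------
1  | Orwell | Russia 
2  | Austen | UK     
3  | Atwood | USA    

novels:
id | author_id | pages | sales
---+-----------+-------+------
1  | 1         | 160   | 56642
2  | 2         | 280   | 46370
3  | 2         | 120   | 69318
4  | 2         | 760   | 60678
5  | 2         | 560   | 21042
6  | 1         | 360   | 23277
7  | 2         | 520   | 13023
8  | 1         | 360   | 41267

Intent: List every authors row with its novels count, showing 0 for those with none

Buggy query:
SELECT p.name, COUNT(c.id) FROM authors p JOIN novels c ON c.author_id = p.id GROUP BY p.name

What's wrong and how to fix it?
Bug: An inner join excludes parents with zero children

Fix: Switch to LEFT JOIN to retain unmatched parent rows

Corrected query:
SELECT p.name, COUNT(c.id) FROM authors p LEFT JOIN novels c ON c.author_id = p.id GROUP BY p.name

Result:
name   | COUNT(c.id)
-------+------------
Atwood | 0          
Austen | 5          
Orwell | 3          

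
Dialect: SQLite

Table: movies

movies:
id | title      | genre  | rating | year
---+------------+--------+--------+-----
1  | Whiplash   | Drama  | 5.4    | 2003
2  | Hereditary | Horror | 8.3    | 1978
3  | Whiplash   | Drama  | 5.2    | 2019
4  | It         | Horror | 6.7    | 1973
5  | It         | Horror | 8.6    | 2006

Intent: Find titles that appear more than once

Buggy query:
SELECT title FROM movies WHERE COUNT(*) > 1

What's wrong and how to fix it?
Bug: WHERE can't reference COUNT(*); aggregates are computed after WHERE

Fix: GROUP BY title, then filter groups with HAVING COUNT(*) > 1

Corrected query:
SELECT title FROM movies GROUP BY title HAVING COUNT(*) > 1

Result:
title   
--------
It      
Whiplash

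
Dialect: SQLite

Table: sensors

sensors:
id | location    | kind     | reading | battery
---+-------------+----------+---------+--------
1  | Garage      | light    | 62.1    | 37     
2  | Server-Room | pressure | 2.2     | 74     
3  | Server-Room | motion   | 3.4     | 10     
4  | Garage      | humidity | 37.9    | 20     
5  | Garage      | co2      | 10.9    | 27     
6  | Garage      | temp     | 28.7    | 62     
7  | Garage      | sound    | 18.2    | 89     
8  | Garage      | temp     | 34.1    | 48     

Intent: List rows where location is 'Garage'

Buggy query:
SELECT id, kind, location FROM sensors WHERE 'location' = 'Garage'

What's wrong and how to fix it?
Bug: 'location' in single quotes is a string literal, not the column; the comparison is literal-vs-literal and never true

Fix: Remove the quotes around the column name (or use double quotes for an identifier)

Corrected query:
SELECT id, kind, location FROM sensors WHERE location = 'Garage'

Result:
id | kind     | location
---+----------+---------
1  | light    | Garage  
4  | humidity | Garage  
5  | co2      | Garage  
6  | temp     | Garage  
7  | sound    | Garage  
8  | temp     | Garage  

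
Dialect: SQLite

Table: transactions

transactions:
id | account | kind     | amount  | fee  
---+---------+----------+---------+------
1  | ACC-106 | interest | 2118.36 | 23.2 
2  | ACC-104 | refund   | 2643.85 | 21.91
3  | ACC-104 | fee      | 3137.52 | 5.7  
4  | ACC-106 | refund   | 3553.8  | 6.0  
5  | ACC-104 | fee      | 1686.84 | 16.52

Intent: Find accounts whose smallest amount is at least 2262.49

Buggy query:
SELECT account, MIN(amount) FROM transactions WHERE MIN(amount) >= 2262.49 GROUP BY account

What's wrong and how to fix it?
Bug: Aggregates like MIN are computed per group after WHERE runs

Fix: Replace WHERE with HAVING after the GROUP BY

Corrected query:
SELECT account, MIN(amount) FROM transactions GROUP BY account HAVING MIN(amount) >= 2262.49

Result:
(no rows)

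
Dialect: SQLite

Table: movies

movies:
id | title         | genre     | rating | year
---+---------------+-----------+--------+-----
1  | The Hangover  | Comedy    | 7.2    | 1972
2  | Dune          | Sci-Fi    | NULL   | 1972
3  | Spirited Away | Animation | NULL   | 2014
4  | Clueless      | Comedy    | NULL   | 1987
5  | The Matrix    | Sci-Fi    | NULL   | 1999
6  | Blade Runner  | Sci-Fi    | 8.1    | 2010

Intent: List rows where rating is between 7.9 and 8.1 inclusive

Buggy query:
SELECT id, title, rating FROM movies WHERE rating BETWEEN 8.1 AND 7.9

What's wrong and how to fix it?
Bug: The bounds are reversed; BETWEEN a AND b requires a <= b to match anything

Fix: Write BETWEEN 7.9 AND 8.1

Corrected query:
SELECT id, title, rating FROM movies WHERE rating BETWEEN 7.9 AND 8.1

Result:
id | title        | rating
---+--------------+-------
6  | Blade Runner | 8.1   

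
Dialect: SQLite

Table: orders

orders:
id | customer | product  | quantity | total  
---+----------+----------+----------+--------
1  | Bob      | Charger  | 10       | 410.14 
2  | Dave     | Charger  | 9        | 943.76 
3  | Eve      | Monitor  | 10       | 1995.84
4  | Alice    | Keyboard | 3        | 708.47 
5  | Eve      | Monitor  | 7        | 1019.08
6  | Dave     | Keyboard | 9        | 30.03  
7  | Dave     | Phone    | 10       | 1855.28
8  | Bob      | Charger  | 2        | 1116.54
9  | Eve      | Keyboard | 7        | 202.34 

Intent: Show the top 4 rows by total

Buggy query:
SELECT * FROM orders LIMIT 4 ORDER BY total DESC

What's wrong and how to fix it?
Bug: ORDER BY cannot follow LIMIT; LIMIT is the final clause

Fix: Sort with ORDER BY, then apply LIMIT

Corrected query:
SELECT * FROM orders ORDER BY total DESC LIMIT 4

Result:
id | customer | product | quantity | total  
---+----------+---------+----------+--------
3  | Eve      | Monitor | 10       | 1995.84
7  | Dave     | Phone   | 10       | 1855.28
8  | Bob      | Charger | 2        | 1116.54
5  | Eve      | Monitor | 7        | 1019.08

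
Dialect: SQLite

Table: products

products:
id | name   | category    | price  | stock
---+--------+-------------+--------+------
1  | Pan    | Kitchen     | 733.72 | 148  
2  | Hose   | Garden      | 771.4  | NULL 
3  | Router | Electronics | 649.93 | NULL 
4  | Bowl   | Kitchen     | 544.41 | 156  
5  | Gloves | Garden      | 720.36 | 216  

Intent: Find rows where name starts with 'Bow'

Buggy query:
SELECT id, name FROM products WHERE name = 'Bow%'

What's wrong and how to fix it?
Bug: Wildcards only work with LIKE; '=' treats '%' as a literal character

Fix: Replace '=' with LIKE so 'Bow%' is treated as a pattern

Corrected query:
SELECT id, name FROM products WHERE name LIKE 'Bow%'

Result:
id | name
---+-----
4  | Bowl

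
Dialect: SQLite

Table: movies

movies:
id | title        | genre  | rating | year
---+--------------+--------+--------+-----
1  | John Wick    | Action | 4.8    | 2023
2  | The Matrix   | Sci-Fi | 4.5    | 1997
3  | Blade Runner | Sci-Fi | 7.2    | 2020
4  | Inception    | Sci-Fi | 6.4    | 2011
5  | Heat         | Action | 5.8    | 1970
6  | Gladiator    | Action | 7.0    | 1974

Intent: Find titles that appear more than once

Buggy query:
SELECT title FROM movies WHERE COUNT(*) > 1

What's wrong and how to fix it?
Bug: WHERE can't reference COUNT(*); aggregates are computed after WHERE

Fix: GROUP BY title, then filter groups with HAVING COUNT(*) > 1

Corrected query:
SELECT title FROM movies GROUP BY title HAVING COUNT(*) > 1

Result:
(no rows)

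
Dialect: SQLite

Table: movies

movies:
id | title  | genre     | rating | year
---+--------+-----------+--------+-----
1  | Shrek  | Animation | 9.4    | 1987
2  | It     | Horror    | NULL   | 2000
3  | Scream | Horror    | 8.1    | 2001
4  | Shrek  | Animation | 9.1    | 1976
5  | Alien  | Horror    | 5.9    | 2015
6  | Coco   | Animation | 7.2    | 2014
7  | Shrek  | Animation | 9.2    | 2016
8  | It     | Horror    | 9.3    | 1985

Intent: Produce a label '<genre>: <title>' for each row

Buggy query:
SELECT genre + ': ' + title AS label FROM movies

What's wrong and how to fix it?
Bug: SQLite uses || for string concatenation; + coerces text to numbers (yielding 0)

Fix: Replace + with || to concatenate text

Corrected query:
SELECT genre || ': ' || title AS label FROM movies

Result:
label           
----------------
Animation: Shrek
Horror: It      
Horror: Scream  
Animation: Shrek
Horror: Alien   
Animation: Coco 
Animation: Shrek
Horror: It      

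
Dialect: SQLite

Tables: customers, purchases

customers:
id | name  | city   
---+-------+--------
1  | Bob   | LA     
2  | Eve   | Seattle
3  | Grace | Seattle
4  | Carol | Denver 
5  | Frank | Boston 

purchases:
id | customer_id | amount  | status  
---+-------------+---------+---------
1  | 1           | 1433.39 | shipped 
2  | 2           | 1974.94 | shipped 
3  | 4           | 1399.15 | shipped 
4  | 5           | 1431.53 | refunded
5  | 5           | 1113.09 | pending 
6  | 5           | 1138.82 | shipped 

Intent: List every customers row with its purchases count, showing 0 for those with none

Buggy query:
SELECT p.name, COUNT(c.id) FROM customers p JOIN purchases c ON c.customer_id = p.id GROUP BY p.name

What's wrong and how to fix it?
Bug: An inner join excludes parents with zero children

Fix: Use LEFT JOIN so parents without children still appear (COUNT(c.id) gives 0)

Corrected query:
SELECT p.name, COUNT(c.id) FROM customers p LEFT JOIN purchases c ON c.customer_id = p.id GROUP BY p.name

Result:
name  | COUNT(c.id)
------+------------
Bob   | 1          
Carol | 1          
Eve   | 1          
Frank | 3          
Grace | 0          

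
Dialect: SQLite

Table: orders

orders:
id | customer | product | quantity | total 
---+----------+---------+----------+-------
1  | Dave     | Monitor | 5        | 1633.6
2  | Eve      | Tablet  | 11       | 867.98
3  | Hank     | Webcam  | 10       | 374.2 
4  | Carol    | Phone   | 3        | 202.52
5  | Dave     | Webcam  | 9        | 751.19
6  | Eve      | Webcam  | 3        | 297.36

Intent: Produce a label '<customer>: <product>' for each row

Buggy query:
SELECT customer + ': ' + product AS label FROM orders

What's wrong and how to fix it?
Bug: '+' is numeric addition; on text columns SQLite converts them to 0 instead of concatenating

Fix: Replace + with || to concatenate text

Corrected query:
SELECT customer || ': ' || product AS label FROM orders

Result:
label        
-------------
Dave: Monitor
Eve: Tablet  
Hank: Webcam 
Carol: Phone 
Dave: Webcam 
Eve: Webcam  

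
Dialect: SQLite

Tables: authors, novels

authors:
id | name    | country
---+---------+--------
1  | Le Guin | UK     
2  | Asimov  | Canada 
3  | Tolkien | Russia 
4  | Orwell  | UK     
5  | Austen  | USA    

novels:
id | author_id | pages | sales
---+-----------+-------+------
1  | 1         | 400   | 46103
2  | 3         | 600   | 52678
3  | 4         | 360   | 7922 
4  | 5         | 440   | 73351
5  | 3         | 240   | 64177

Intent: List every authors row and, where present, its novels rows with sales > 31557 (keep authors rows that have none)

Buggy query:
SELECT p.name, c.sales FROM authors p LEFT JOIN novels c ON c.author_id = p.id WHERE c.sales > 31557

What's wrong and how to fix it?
Bug: Filtering c.sales in WHERE discards the NULL rows produced by LEFT JOIN, turning it into an inner join

Fix: Put 'c.sales > 31557' in the JOIN's ON clause instead of WHERE

Corrected query:
SELECT p.name, c.sales FROM authors p LEFT JOIN novels c ON c.author_id = p.id AND c.sales > 31557

Result:
name    | sales
--------+------
Le Guin | 46103
Asimov  | NULL 
Tolkien | 52678
Tolkien | 64177
Orwell  | NULL 
Austen  | 73351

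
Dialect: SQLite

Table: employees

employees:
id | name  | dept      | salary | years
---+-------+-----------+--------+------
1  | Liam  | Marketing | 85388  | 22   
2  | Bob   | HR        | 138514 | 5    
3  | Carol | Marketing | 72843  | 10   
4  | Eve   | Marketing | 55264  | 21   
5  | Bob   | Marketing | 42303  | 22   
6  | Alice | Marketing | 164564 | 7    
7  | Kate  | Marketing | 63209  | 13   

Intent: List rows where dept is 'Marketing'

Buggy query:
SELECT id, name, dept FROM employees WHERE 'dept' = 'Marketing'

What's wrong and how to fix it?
Bug: 'dept' in single quotes is a string literal, not the column; the comparison is literal-vs-literal and never true

Fix: Remove the quotes around the column name (or use double quotes for an identifier)

Corrected query:
SELECT id, name, dept FROM employees WHERE dept = 'Marketing'

Result:
id | name  | dept     
---+-------+----------
1  | Liam  | Marketing
3  | Carol | Marketing
4  | Eve   | Marketing
5  | Bob   | Marketing
6  | Alice | Marketing
7  | Kate  | Marketing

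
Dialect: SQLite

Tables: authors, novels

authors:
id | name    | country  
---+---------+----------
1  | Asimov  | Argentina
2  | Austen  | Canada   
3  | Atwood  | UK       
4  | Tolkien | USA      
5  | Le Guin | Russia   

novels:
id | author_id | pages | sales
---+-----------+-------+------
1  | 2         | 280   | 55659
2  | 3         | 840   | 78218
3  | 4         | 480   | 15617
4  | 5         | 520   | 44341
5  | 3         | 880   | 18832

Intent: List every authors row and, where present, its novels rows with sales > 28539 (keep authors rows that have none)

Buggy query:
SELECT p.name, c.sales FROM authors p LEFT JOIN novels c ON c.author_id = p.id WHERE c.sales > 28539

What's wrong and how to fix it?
Bug: A WHERE condition on the right-hand table after LEFT JOIN drops unmatched parents

Fix: Put 'c.sales > 28539' in the JOIN's ON clause instead of WHERE

Corrected query:
SELECT p.name, c.sales FROM authors p LEFT JOIN novels c ON c.author_id = p.id AND c.sales > 28539

Result:
name    | sales
--------+------
Asimov  | NULL 
Austen  | 55659
Atwood  | 78218
Tolkien | NULL 
Le Guin | 44341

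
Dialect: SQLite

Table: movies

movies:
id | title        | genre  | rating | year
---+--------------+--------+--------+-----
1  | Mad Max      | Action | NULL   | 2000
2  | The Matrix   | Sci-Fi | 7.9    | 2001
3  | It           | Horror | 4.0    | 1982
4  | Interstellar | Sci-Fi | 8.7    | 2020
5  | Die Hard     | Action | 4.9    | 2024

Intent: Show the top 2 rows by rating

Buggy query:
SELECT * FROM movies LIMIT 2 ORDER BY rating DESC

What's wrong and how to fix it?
Bug: ORDER BY cannot follow LIMIT; LIMIT is the final clause

Fix: Sort with ORDER BY, then apply LIMIT

Corrected query:
SELECT * FROM movies ORDER BY rating DESC LIMIT 2

Result:
id | title        | genre  | rating | year
---+--------------+--------+--------+-----
4  | Interstellar | Sci-Fi | 8.7    | 2020
2  | The Matrix   | Sci-Fi | 7.9    | 2001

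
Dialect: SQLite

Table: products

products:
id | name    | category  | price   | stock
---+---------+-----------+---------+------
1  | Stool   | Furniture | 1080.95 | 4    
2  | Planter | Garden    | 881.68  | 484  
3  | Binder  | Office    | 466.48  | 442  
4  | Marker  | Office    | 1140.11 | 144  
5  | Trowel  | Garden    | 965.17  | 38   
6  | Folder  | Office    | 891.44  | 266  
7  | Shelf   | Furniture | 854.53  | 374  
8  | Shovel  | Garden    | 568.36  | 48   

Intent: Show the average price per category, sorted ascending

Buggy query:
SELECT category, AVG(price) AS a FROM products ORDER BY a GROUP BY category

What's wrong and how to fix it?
Bug: GROUP BY must precede ORDER BY

Fix: Reorder: SELECT … FROM … GROUP BY … ORDER BY …

Corrected query:
SELECT category, AVG(price) AS a FROM products GROUP BY category ORDER BY a

Result:
category  | a         
----------+-----------
Garden    | 805.07    
Office    | 832.676667
Furniture | 967.74    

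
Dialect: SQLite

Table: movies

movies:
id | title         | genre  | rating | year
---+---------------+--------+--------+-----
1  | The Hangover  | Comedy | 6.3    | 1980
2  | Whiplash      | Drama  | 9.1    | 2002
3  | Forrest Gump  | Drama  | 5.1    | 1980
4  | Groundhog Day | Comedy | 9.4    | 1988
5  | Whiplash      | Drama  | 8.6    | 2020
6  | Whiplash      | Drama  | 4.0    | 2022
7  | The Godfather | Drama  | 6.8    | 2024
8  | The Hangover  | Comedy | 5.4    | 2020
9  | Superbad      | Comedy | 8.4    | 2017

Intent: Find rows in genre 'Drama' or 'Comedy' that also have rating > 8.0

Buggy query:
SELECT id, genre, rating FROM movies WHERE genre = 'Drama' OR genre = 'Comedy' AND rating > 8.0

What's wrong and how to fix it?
Bug: AND binds tighter than OR, so this parses as genre = 'Drama' OR (genre = 'Comedy' AND rating > 8.0)

Fix: Group the OR with parentheses (or use IN), then AND the threshold

Corrected query:
SELECT id, genre, rating FROM movies WHERE (genre = 'Drama' OR genre = 'Comedy') AND rating > 8.0

Result:
id | genre  | rating
---+--------+-------
2  | Drama  | 9.1   
4  | Comedy | 9.4   
5  | Drama  | 8.6   
9  | Comedy | 8.4   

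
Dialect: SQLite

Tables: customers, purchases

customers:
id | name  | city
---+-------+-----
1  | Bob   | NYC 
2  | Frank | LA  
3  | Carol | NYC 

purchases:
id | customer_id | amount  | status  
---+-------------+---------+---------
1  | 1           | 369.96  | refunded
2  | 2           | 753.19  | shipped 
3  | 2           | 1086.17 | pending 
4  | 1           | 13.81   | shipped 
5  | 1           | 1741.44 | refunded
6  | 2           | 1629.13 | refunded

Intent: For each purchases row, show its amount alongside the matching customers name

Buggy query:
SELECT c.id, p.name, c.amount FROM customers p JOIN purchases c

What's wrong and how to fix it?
Bug: JOIN with no ON clause produces a cartesian product; every purchases row pairs with every customers row

Fix: Specify the join condition linking the foreign key to the parent id

Corrected query:
SELECT c.id, p.name, c.amount FROM customers p JOIN purchases c ON c.customer_id = p.id

Result:
id | name  | amount 
---+-------+--------
1  | Bob   | 369.96 
2  | Frank | 753.19 
3  | Frank | 1086.17
4  | Bob   | 13.81  
5  | Bob   | 1741.44
6  | Frank | 1629.13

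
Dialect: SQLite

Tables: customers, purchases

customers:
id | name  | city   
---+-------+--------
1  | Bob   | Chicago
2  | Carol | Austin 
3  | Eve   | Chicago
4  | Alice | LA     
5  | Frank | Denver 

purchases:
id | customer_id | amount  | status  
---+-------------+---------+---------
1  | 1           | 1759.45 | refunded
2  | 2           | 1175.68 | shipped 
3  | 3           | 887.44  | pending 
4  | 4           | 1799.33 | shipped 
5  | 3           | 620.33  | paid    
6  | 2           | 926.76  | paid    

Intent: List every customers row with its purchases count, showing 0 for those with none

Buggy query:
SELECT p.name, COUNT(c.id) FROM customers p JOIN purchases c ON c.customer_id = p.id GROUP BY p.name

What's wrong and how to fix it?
Bug: INNER JOIN drops customers rows that have no matching purchases rows

Fix: Use LEFT JOIN so parents without children still appear (COUNT(c.id) gives 0)

Corrected query:
SELECT p.name, COUNT(c.id) FROM customers p LEFT JOIN purchases c ON c.customer_id = p.id GROUP BY p.name

Result:
name  | COUNT(c.id)
------+------------
Alice | 1          
Bob   | 1          
Carol | 2          
Eve   | 2          
Frank | 0          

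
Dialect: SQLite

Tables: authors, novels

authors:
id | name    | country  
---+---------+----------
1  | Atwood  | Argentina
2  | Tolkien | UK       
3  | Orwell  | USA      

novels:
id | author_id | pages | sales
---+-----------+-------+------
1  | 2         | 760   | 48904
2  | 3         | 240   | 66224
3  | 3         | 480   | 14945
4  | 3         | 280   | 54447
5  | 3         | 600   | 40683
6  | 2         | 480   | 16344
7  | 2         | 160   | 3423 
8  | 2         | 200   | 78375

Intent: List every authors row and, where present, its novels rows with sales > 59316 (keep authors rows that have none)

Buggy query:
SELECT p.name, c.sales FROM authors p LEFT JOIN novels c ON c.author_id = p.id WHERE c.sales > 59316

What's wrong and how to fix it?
Bug: Filtering c.sales in WHERE discards the NULL rows produced by LEFT JOIN, turning it into an inner join

Fix: Move the right-table condition into the ON clause so unmatched parents are kept

Corrected query:
SELECT p.name, c.sales FROM authors p LEFT JOIN novels c ON c.author_id = p.id AND c.sales > 59316

Result:
name    | sales
--------+------
Atwood  | NULL 
Tolkien | 78375
Orwell  | 66224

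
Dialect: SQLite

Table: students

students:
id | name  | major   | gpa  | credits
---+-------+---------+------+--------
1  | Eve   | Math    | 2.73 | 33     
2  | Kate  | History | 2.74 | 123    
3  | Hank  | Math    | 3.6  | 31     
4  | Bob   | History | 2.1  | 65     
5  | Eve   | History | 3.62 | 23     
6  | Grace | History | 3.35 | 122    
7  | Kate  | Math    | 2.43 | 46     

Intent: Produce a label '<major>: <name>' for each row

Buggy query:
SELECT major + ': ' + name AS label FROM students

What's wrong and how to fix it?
Bug: SQLite uses || for string concatenation; + coerces text to numbers (yielding 0)

Fix: Replace + with || to concatenate text

Corrected query:
SELECT major || ': ' || name AS label FROM students

Result:
label         
--------------
Math: Eve     
History: Kate 
Math: Hank    
History: Bob  
History: Eve  
History: Grace
Math: Kate    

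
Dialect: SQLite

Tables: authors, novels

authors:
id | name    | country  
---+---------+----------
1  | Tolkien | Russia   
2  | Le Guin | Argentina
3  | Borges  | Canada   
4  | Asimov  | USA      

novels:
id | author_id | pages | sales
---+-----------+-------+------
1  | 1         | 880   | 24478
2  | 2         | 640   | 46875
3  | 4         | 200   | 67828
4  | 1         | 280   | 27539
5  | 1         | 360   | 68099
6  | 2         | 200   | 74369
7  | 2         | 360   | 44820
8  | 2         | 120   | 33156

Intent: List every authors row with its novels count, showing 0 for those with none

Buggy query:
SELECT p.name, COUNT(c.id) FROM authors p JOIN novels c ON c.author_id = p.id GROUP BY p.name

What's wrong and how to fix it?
Bug: An inner join excludes parents with zero children

Fix: Switch to LEFT JOIN to retain unmatched parent rows

Corrected query:
SELECT p.name, COUNT(c.id) FROM authors p LEFT JOIN novels c ON c.author_id = p.id GROUP BY p.name

Result:
name    | COUNT(c.id)
--------+------------
Asimov  | 1          
Borges  | 0          
Le Guin | 4          
Tolkien | 3          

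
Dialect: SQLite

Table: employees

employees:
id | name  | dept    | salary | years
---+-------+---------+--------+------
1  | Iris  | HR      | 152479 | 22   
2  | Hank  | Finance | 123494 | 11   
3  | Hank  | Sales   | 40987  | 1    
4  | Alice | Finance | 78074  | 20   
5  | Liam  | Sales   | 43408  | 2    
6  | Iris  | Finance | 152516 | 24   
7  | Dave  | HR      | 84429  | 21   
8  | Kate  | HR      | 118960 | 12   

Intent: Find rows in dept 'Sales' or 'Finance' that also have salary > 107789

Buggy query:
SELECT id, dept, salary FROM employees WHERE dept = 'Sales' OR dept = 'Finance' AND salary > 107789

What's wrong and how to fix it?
Bug: AND binds tighter than OR, so this parses as dept = 'Sales' OR (dept = 'Finance' AND salary > 107789)

Fix: Group the OR with parentheses (or use IN), then AND the threshold

Corrected query:
SELECT id, dept, salary FROM employees WHERE (dept = 'Sales' OR dept = 'Finance') AND salary > 107789

Result:
id | dept    | salary
---+---------+-------
2  | Finance | 123494
6  | Finance | 152516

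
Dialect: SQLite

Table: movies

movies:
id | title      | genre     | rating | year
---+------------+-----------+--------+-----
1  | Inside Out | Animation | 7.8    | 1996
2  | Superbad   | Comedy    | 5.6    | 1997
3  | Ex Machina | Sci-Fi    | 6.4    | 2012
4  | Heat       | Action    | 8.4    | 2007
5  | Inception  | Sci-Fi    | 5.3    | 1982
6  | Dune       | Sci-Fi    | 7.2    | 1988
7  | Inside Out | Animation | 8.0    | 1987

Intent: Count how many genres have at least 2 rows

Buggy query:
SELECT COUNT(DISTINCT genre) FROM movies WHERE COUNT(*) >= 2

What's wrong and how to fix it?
Bug: WHERE filters individual rows, not groups, so a group-level COUNT is invalid there

Fix: Group first with HAVING COUNT(*) >= 2, then COUNT the resulting groups

Corrected query:
SELECT COUNT(*) FROM (SELECT genre FROM movies GROUP BY genre HAVING COUNT(*) >= 2)

Result:
COUNT(*)
--------
2       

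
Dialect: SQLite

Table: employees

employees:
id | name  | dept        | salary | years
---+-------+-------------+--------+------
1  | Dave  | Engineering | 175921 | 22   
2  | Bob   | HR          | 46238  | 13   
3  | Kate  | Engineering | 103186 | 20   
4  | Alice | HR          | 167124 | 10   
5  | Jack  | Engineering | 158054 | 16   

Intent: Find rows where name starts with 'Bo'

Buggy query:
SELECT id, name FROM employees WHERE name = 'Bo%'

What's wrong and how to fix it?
Bug: Wildcards only work with LIKE; '=' treats '%' as a literal character

Fix: Replace '=' with LIKE so 'Bo%' is treated as a pattern

Corrected query:
SELECT id, name FROM employees WHERE name LIKE 'Bo%'

Result:
id | name
---+-----
2  | Bob 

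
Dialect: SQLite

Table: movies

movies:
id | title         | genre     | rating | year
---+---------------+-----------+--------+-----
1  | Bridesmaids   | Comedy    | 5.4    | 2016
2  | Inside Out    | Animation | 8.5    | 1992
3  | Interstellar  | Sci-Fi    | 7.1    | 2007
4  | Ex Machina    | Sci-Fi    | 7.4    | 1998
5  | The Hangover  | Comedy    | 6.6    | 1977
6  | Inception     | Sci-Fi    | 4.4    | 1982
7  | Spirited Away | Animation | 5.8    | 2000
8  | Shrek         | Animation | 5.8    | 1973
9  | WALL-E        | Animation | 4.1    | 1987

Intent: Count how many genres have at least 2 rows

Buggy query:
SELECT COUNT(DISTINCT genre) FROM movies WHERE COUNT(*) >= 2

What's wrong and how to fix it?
Bug: WHERE filters individual rows, not groups, so a group-level COUNT is invalid there

Fix: Use a subquery that GROUPs and filters with HAVING, then count its rows

Corrected query:
SELECT COUNT(*) FROM (SELECT genre FROM movies GROUP BY genre HAVING COUNT(*) >= 2)

Result:
COUNT(*)
--------
3       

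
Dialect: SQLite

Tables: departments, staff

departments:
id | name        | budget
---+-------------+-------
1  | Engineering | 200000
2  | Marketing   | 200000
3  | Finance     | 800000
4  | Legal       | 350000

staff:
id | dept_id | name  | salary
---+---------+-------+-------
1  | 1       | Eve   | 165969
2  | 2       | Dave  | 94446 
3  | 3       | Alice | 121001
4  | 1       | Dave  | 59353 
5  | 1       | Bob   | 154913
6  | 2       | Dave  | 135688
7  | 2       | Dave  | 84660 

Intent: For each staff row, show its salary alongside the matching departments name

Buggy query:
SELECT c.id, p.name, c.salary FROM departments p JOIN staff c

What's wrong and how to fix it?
Bug: Missing join condition: each staff row is matched to all departments rows instead of just its own

Fix: Add ON c.dept_id = p.id to the JOIN

Corrected query:
SELECT c.id, p.name, c.salary FROM departments p JOIN staff c ON c.dept_id = p.id

Result:
id | name        | salary
---+-------------+-------
1  | Engineering | 165969
2  | Marketing   | 94446 
3  | Finance     | 121001
4  | Engineering | 59353 
5  | Engineering | 154913
6  | Marketing   | 135688
7  | Marketing   | 84660 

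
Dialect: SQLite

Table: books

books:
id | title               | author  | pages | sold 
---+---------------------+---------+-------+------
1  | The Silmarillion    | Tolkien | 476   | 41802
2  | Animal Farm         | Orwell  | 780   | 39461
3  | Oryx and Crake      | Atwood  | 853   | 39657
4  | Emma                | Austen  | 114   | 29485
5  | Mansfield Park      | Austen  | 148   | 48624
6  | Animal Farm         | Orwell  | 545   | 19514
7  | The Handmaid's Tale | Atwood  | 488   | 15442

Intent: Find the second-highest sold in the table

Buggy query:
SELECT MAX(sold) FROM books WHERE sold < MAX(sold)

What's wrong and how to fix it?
Bug: MAX(sold) on the right of the comparison is an aggregate-in-WHERE error

Fix: Compute the overall MAX in a subquery, then take MAX of rows below it

Corrected query:
SELECT MAX(sold) FROM books WHERE sold < (SELECT MAX(sold) FROM books)

Result:
MAX(sold)
---------
41802    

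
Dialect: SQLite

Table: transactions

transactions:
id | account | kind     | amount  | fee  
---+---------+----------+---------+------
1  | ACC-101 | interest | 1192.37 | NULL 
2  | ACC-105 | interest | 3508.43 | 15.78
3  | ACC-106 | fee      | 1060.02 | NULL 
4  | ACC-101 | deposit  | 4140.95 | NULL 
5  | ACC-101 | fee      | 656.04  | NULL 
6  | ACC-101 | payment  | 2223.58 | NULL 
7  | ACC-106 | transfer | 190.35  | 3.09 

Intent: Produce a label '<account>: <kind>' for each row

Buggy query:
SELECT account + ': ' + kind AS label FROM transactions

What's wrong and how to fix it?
Bug: SQLite uses || for string concatenation; + coerces text to numbers (yielding 0)

Fix: Replace + with || to concatenate text

Corrected query:
SELECT account || ': ' || kind AS label FROM transactions

Result:
label            
-----------------
ACC-101: interest
ACC-105: interest
ACC-106: fee     
ACC-101: deposit 
ACC-101: fee     
ACC-101: payment 
ACC-106: transfer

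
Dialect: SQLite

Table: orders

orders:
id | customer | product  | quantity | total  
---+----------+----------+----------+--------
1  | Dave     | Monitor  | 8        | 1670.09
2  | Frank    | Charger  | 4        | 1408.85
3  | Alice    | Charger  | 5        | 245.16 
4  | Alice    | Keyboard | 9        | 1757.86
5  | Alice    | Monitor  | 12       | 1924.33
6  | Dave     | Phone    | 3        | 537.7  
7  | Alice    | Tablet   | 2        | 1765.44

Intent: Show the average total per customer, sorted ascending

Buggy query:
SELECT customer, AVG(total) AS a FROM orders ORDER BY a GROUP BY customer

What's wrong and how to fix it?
Bug: ORDER BY appears before GROUP BY; SQL clause order requires GROUP BY first

Fix: Move ORDER BY to the end, after GROUP BY

Corrected query:
SELECT customer, AVG(total) AS a FROM orders GROUP BY customer ORDER BY a

Result:
customer | a        
---------+----------
Dave     | 1103.895 
Frank    | 1408.85  
Alice    | 1423.1975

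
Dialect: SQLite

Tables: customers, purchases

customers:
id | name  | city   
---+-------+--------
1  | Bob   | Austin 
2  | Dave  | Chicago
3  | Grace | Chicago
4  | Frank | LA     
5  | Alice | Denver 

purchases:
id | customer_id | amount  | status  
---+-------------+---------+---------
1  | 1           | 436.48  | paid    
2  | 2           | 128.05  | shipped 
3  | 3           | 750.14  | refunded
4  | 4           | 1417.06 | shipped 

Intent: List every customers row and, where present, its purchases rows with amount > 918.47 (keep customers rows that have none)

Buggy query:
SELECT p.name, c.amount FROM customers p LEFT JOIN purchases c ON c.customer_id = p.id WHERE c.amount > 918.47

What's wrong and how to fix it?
Bug: A WHERE condition on the right-hand table after LEFT JOIN drops unmatched parents

Fix: Put 'c.amount > 918.47' in the JOIN's ON clause instead of WHERE

Corrected query:
SELECT p.name, c.amount FROM customers p LEFT JOIN purchases c ON c.customer_id = p.id AND c.amount > 918.47

Result:
name  | amount 
------+--------
Bob   | NULL   
Dave  | NULL   
Grace | NULL   
Frank | 1417.06
Alice | NULL   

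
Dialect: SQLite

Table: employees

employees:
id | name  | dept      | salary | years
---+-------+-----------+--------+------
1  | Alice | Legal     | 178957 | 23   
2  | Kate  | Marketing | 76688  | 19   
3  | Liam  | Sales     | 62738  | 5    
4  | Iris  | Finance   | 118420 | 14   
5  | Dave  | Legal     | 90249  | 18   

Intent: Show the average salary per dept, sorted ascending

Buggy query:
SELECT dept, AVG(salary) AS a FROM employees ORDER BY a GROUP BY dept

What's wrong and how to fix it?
Bug: GROUP BY must precede ORDER BY

Fix: Reorder: SELECT … FROM … GROUP BY … ORDER BY …

Corrected query:
SELECT dept, AVG(salary) AS a FROM employees GROUP BY dept ORDER BY a

Result:
dept      | a     
----------+-------
Sales     | 62738 
Marketing | 76688 
Finance   | 118420
Legal     | 134603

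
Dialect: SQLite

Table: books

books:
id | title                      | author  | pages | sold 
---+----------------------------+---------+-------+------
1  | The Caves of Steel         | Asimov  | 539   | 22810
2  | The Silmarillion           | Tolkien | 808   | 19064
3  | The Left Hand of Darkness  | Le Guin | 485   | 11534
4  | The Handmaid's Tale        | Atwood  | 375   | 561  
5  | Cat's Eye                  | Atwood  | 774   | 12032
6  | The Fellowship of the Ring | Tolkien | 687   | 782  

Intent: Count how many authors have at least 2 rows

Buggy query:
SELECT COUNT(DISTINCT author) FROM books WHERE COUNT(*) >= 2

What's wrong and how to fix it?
Bug: COUNT(*) cannot appear in WHERE; the per-group count doesn't exist yet

Fix: Use a subquery that GROUPs and filters with HAVING, then count its rows

Corrected query:
SELECT COUNT(*) FROM (SELECT author FROM books GROUP BY author HAVING COUNT(*) >= 2)

Result:
COUNT(*)
--------
2       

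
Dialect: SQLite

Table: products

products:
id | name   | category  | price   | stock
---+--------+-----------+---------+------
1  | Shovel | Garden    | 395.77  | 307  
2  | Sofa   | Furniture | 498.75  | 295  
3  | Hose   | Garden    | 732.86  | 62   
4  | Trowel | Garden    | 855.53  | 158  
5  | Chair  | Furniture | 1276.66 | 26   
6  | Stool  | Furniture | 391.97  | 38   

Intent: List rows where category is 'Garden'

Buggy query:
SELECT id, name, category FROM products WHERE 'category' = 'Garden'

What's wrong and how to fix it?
Bug: Single quotes denote string literals in SQL; the column name is being compared as a constant string

Fix: Reference the column as category without single quotes

Corrected query:
SELECT id, name, category FROM products WHERE category = 'Garden'

Result:
id | name   | category
---+--------+---------
1  | Shovel | Garden  
3  | Hose   | Garden  
4  | Trowel | Garden  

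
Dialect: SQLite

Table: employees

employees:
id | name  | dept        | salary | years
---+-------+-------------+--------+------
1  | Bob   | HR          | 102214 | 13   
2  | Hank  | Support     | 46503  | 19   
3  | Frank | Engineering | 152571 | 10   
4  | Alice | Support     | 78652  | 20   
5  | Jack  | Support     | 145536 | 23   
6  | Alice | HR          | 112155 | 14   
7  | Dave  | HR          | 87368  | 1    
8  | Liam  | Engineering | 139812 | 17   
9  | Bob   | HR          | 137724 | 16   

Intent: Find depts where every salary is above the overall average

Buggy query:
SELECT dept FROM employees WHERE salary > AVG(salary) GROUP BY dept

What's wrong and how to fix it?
Bug: AVG() is an aggregate; it can't sit directly in WHERE

Fix: Use a subquery for AVG and a HAVING MIN(...) filter so the condition holds for every row in the group

Corrected query:
SELECT dept FROM employees GROUP BY dept HAVING MIN(salary) > (SELECT AVG(salary) FROM employees)

Result:
dept       
-----------
Engineering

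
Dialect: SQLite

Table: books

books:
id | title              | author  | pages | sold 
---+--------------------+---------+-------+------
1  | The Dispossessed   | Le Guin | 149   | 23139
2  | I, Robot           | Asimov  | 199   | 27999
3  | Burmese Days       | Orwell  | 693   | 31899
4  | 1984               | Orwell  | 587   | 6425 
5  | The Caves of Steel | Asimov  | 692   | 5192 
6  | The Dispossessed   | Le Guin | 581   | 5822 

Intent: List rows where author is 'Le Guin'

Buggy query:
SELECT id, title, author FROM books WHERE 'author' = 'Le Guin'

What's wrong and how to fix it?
Bug: 'author' in single quotes is a string literal, not the column; the comparison is literal-vs-literal and never true

Fix: Remove the quotes around the column name (or use double quotes for an identifier)

Corrected query:
SELECT id, title, author FROM books WHERE author = 'Le Guin'

Result:
id | title            | author 
---+------------------+--------
1  | The Dispossessed | Le Guin
6  | The Dispossessed | Le Guin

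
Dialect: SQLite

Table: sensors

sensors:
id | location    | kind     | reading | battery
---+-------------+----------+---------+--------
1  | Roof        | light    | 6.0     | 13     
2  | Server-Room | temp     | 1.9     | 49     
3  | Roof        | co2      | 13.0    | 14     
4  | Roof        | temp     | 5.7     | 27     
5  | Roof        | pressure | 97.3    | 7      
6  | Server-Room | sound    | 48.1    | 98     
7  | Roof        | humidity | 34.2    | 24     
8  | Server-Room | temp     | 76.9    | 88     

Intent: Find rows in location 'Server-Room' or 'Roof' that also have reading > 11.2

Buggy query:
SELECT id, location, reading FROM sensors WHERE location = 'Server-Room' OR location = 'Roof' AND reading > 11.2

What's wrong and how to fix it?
Bug: AND binds tighter than OR, so this parses as location = 'Server-Room' OR (location = 'Roof' AND reading > 11.2)

Fix: Group the OR with parentheses (or use IN), then AND the threshold

Corrected query:
SELECT id, location, reading FROM sensors WHERE (location = 'Server-Room' OR location = 'Roof') AND reading > 11.2

Result:
id | location    | reading
---+-------------+--------
3  | Roof        | 13     
5  | Roof        | 97.3   
6  | Server-Room | 48.1   
7  | Roof        | 34.2   
8  | Server-Room | 76.9   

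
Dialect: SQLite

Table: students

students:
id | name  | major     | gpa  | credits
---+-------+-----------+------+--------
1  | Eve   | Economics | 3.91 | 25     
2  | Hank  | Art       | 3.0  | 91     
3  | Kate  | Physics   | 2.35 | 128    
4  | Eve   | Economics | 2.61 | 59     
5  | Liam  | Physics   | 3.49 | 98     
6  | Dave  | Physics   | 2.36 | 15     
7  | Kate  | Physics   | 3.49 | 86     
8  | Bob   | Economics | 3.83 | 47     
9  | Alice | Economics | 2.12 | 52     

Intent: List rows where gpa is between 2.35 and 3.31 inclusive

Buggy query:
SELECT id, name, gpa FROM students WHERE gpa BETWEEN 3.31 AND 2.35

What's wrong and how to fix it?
Bug: The bounds are reversed; BETWEEN a AND b requires a <= b to match anything

Fix: Swap the bounds so the smaller value comes first

Corrected query:
SELECT id, name, gpa FROM students WHERE gpa BETWEEN 2.35 AND 3.31

Result:
id | name | gpa 
---+------+-----
2  | Hank | 3   
3  | Kate | 2.35
4  | Eve  | 2.61
6  | Dave | 2.36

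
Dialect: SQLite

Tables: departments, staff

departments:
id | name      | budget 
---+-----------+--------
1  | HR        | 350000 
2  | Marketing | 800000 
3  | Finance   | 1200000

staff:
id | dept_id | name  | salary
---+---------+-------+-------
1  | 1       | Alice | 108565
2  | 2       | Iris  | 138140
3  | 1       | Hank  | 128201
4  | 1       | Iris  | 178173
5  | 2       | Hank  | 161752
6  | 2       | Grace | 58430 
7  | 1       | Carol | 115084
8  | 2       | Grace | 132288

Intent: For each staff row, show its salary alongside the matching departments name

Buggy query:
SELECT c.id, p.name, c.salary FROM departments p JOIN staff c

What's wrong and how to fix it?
Bug: JOIN with no ON clause produces a cartesian product; every staff row pairs with every departments row

Fix: Specify the join condition linking the foreign key to the parent id

Corrected query:
SELECT c.id, p.name, c.salary FROM departments p JOIN staff c ON c.dept_id = p.id

Result:
id | name      | salary
---+-----------+-------
1  | HR        | 108565
2  | Marketing | 138140
3  | HR        | 128201
4  | HR        | 178173
5  | Marketing | 161752
6  | Marketing | 58430 
7  | HR        | 115084
8  | Marketing | 132288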